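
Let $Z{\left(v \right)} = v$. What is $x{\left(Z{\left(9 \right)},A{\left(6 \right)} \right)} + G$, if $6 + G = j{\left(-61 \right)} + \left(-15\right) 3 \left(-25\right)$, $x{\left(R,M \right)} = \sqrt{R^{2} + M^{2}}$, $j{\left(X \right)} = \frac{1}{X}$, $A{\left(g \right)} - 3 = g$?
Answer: $\frac{68258}{61} + 9 \sqrt{2} \approx 1131.7$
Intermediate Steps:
$A{\left(g \right)} = 3 + g$
$x{\left(R,M \right)} = \sqrt{M^{2} + R^{2}}$
$G = \frac{68258}{61}$ ($G = -6 + \left(\frac{1}{-61} + \left(-15\right) 3 \left(-25\right)\right) = -6 - - \frac{68624}{61} = -6 + \left(- \frac{1}{61} + 1125\right) = -6 + \frac{68624}{61} = \frac{68258}{61} \approx 1119.0$)
$x{\left(Z{\left(9 \right)},A{\left(6 \right)} \right)} + G = \sqrt{\left(3 + 6\right)^{2} + 9^{2}} + \frac{68258}{61} = \sqrt{9^{2} + 81} + \frac{68258}{61} = \sqrt{81 + 81} + \frac{68258}{61} = \sqrt{162} + \frac{68258}{61} = 9 \sqrt{2} + \frac{68258}{61} = \frac{68258}{61} + 9 \sqrt{2}$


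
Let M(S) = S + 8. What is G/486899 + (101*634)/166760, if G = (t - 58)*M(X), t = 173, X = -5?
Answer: 15617811383/40597638620 ≈ 0.38470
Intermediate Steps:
M(S) = 8 + S
G = 345 (G = (173 - 58)*(8 - 5) = 115*3 = 345)
G/486899 + (101*634)/166760 = 345/486899 + (101*634)/166760 = 345*(1/486899) + 64034*(1/166760) = 345/486899 + 32017/83380 = 15617811383/40597638620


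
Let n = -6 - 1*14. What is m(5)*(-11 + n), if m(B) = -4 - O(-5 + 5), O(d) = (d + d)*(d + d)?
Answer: 124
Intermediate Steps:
O(d) = 4*d² (O(d) = (2*d)*(2*d) = 4*d²)
m(B) = -4 (m(B) = -4 - 4*(-5 + 5)² = -4 - 4*0² = -4 - 4*0 = -4 - 1*0 = -4 + 0 = -4)
n = -20 (n = -6 - 14 = -20)
m(5)*(-11 + n) = -4*(-11 - 20) = -4*(-31) = 124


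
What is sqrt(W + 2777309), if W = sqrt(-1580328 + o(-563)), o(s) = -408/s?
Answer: sqrt(880320856421 + 2252*I*sqrt(31307172258))/563 ≈ 1666.5 + 0.37716*I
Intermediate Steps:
W = 4*I*sqrt(31307172258)/563 (W = sqrt(-1580328 - 408/(-563)) = sqrt(-1580328 - 408*(-1/563)) = sqrt(-1580328 + 408/563) = sqrt(-889724256/563) = 4*I*sqrt(31307172258)/563 ≈ 1257.1*I)
sqrt(W + 2777309) = sqrt(4*I*sqrt(31307172258)/563 + 2777309) = sqrt(2777309 + 4*I*sqrt(31307172258)/563)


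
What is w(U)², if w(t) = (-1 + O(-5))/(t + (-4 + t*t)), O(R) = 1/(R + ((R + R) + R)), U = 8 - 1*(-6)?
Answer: 441/16974400 ≈ 2.5980e-5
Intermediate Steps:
U = 14 (U = 8 + 6 = 14)
O(R) = 1/(4*R) (O(R) = 1/(R + (2*R + R)) = 1/(R + 3*R) = 1/(4*R))
w(t) = -21/(20*(-4 + t + t²)) (w(t) = (-1 + (¼)/(-5))/(t + (-4 + t*t)) = (-1 + (¼)*(-⅕))/(t + (-4 + t²)) = (-1 - 1/20)/(-4 + t + t²) = -21/(20*(-4 + t + t²)))
w(U)² = (-21/(-80 + 20*14 + 20*14²))² = (-21/(-80 + 280 + 20*196))² = (-21/(-80 + 280 + 3920))² = (-21/4120)² = 441/16974400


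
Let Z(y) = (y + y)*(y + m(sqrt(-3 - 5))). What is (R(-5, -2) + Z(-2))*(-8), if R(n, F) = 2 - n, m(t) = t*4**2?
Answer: -120 + 1024*I*sqrt(2) ≈ -120.0 + 1448.2*I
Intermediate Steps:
m(t) = 16*t (m(t) = t*16 = 16*t)
Z(y) = 2*y*(y + 32*I*sqrt(2)) (Z(y) = (y + y)*(y + 16*sqrt(-3 - 5)) = (2*y)*(y + 16*sqrt(-8)) = (2*y)*(y + 16*(2*I*sqrt(2))) = (2*y)*(y + 32*I*sqrt(2)) = 2*y*(y + 32*I*sqrt(2)))
(R(-5, -2) + Z(-2))*(-8) = ((2 - 1*(-5)) + 2*(-2)*(-2 + 32*I*sqrt(2)))*(-8) = ((2 + 5) + (8 - 128*I*sqrt(2)))*(-8) = (7 + (8 - 128*I*sqrt(2)))*(-8) = (15 - 128*I*sqrt(2))*(-8) = -120 + 1024*I*sqrt(2)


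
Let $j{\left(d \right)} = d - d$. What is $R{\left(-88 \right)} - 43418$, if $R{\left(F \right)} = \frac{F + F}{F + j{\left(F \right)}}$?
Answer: $-43416$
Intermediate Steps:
$j{\left(d \right)} = 0$
$R{\left(F \right)} = 2$ ($R{\left(F \right)} = \frac{F + F}{F + 0} = \frac{2 F}{F} = 2$)
$R{\left(-88 \right)} - 43418 = 2 - 43418 = -43416$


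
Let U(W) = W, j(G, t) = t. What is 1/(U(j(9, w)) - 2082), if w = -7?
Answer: -1/2089 ≈ -0.00047870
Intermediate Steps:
1/(U(j(9, w)) - 2082) = 1/(-7 - 2082) = 1/(-2089) = -1/2089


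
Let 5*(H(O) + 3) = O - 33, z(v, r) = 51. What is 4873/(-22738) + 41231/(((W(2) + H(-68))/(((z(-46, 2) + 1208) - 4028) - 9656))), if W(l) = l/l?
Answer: 58242837904847/2523918 ≈ 2.3076e+7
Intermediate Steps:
W(l) = 1
H(O) = -48/5 + O/5 (H(O) = -3 + (O - 33)/5 = -3 + (-33 + O)/5 = -3 + (-33/5 + O/5) = -48/5 + O/5)
4873/(-22738) + 41231/(((W(2) + H(-68))/(((z(-46, 2) + 1208) - 4028) - 9656))) = 4873/(-22738) + 41231/(((1 + (-48/5 + (1/5)*(-68)))/(((51 + 1208) - 4028) - 9656))) = 4873*(-1/22738) + 41231/(((1 + (-48/5 - 68/5))/((1259 - 4028) - 9656))) = -4873/22738 + 41231/(((1 - 116/5)/(-2769 - 9656))) = -4873/22738 + 41231/((-111/5/(-12425))) = -4873/22738 + 41231/((-111/5*(-1/12425))) = -4873/22738 + 41231/(111/62125) = -4873/22738 + 41231*(62125/111) = -4873/22738 + 2561475875/111 = 58242837904847/2523918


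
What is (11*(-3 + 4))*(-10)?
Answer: -110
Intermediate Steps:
(11*(-3 + 4))*(-10) = (11*1)*(-10) = 11*(-10) = -110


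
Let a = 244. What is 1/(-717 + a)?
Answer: -1/473 ≈ -0.0021142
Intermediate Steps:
1/(-717 + a) = 1/(-717 + 244) = 1/(-473) = -1/473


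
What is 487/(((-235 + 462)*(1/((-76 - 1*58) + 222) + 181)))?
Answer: 42856/3615883 ≈ 0.011852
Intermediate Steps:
487/(((-235 + 462)*(1/((-76 - 1*58) + 222) + 181))) = 487/((227*(1/((-76 - 58) + 222) + 181))) = 487/((227*(1/(-134 + 222) + 181))) = 487/((227*(1/88 + 181))) = 487/((227*(15929/88))) = 487/(3615883/88) = 487*(88/3615883) = 42856/3615883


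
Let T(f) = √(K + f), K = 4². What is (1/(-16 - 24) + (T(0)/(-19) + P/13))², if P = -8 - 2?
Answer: 98545329/97614400 ≈ 1.0095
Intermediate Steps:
K = 16
P = -10
T(f) = √(16 + f)
(1/(-16 - 24) + (T(0)/(-19) + P/13))² = (1/(-16 - 24) + (√(16 + 0)/(-19) - 10/13))² = (1/(-40) + (√16*(-1/19) - 10*1/13))² = (-1/40 + (4*(-1/19) - 10/13))² = (-1/40 + (-4/19 - 10/13))² = (-1/40 - 242/247)² = (-9927/9880)² = 98545329/97614400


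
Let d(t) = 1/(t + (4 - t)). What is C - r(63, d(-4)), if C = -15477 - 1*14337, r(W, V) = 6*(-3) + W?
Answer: -29859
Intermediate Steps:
d(t) = ¼ (d(t) = 1/4 = ¼)
r(W, V) = -18 + W
C = -29814 (C = -15477 - 14337 = -29814)
C - r(63, d(-4)) = -29814 - (-18 + 63) = -29814 - 1*45 = -29814 - 45 = -29859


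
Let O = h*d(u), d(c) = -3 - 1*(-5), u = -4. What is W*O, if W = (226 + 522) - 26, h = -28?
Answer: -40432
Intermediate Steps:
d(c) = 2 (d(c) = -3 + 5 = 2)
O = -56 (O = -28*2 = -56)
W = 722 (W = 748 - 26 = 722)
W*O = 722*(-56) = -40432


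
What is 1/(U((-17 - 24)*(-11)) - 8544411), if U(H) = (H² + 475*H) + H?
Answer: -1/8126334 ≈ -1.2306e-7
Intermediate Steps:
U(H) = H² + 476*H
1/(U((-17 - 24)*(-11)) - 8544411) = 1/(((-17 - 24)*(-11))*(476 + (-17 - 24)*(-11)) - 8544411) = 1/((-41*(-11))*(476 - 41*(-11)) - 8544411) = 1/(451*(476 + 451) - 8544411) = 1/(451*927 - 8544411) = 1/(418077 - 8544411) = 1/(-8126334) = -1/8126334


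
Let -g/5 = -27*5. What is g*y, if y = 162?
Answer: 109350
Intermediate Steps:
g = 675 (g = -(-135)*5 = -5*(-135) = 675)
g*y = 675*162 = 109350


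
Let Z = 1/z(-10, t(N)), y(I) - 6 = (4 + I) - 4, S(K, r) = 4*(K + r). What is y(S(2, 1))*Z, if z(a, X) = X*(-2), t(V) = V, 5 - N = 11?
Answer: 3/2 ≈ 1.5000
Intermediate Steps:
N = -6 (N = 5 - 1*11 = 5 - 11 = -6)
S(K, r) = 4*K + 4*r
z(a, X) = -2*X
y(I) = 6 + I (y(I) = 6 + ((4 + I) - 4) = 6 + I)
Z = 1/12 (Z = 1/(-2*(-6)) = 1/12 ≈ 0.083333)
y(S(2, 1))*Z = (6 + (4*2 + 4*1))*(1/12) = (6 + (8 + 4))*(1/12) = (6 + 12)*(1/12) = 18*(1/12) = 3/2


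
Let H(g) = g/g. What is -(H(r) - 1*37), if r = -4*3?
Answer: 36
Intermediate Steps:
r = -12
H(g) = 1
-(H(r) - 1*37) = -(1 - 1*37) = -(1 - 37) = -1*(-36) = 36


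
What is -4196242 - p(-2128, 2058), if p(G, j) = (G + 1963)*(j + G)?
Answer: -4207792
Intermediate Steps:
p(G, j) = (1963 + G)*(G + j)
-4196242 - p(-2128, 2058) = -4196242 - ((-2128)**2 + 1963*(-2128) + 1963*2058 - 2128*2058) = -4196242 - (4528384 - 4177264 + 4039854 - 4379424) = -4196242 - 1*11550 = -4196242 - 11550 = -4207792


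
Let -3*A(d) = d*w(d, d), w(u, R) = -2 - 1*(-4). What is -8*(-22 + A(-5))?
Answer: 448/3 ≈ 149.33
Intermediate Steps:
w(u, R) = 2 (w(u, R) = -2 + 4 = 2)
A(d) = -2*d/3 (A(d) = -d*2/3 = -2*d/3)
-8*(-22 + A(-5)) = -8*(-22 - ⅔*(-5)) = -8*(-22 + 10/3) = -8*(-56/3) = 448/3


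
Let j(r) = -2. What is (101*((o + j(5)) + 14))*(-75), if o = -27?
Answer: 113625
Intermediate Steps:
(101*((o + j(5)) + 14))*(-75) = (101*((-27 - 2) + 14))*(-75) = (101*(-29 + 14))*(-75) = (101*(-15))*(-75) = -1515*(-75) = 113625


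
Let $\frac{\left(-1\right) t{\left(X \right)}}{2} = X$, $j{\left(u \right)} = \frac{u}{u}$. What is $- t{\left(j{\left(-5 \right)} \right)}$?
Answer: $2$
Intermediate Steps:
$j{\left(u \right)} = 1$
$t{\left(X \right)} = - 2 X$
$- t{\left(j{\left(-5 \right)} \right)} = - \left(-2\right) 1 = \left(-1\right) \left(-2\right) = 2$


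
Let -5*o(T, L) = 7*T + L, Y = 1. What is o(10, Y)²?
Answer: 5041/25 ≈ 201.64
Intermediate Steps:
o(T, L) = -7*T/5 - L/5 (o(T, L) = -(7*T + L)/5 = -(L + 7*T)/5 = -7*T/5 - L/5)
o(10, Y)² = (-7/5*10 - ⅕*1)² = (-14 - ⅕)² = (-71/5)² = 5041/25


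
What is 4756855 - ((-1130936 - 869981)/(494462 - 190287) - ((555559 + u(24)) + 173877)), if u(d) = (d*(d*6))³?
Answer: 12557478303122642/304175 ≈ 4.1284e+10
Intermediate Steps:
u(d) = 216*d⁶ (u(d) = (d*(6*d))³ = (6*d²)³ = 216*d⁶)
4756855 - ((-1130936 - 869981)/(494462 - 190287) - ((555559 + u(24)) + 173877)) = 4756855 - ((-1130936 - 869981)/(494462 - 190287) - ((555559 + 216*24⁶) + 173877)) = 4756855 - (-2000917/304175 - ((555559 + 216*191102976) + 173877)) = 4756855 - (-2000917*1/304175 - ((555559 + 41278242816) + 173877)) = 4756855 - (-2000917/304175 - (41278798375 + 173877)) = 4756855 - (-2000917/304175 - 1*41278972252) = 4756855 - (-2000917/304175 - 41278972252) = 4756855 - 1*(-12556031386753017/304175) = 4756855 + 12556031386753017/304175 = 12557478303122642/304175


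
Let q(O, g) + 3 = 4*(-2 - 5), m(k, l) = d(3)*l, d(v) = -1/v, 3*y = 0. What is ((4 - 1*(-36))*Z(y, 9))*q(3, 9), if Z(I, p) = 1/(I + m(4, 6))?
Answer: 620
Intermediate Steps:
y = 0 (y = (1/3)*0 = 0)
m(k, l) = -l/3 (m(k, l) = (-1/3)*l = (-1*1/3)*l = -l/3)
q(O, g) = -31 (q(O, g) = -3 + 4*(-2 - 5) = -3 + 4*(-7) = -3 - 28 = -31)
Z(I, p) = 1/(-2 + I) (Z(I, p) = 1/(I - 1/3*6) = 1/(I - 2) = 1/(-2 + I))
((4 - 1*(-36))*Z(y, 9))*q(3, 9) = ((4 - 1*(-36))/(-2 + 0))*(-31) = ((4 + 36)/(-2))*(-31) = (40*(-1/2))*(-31) = -20*(-31) = 620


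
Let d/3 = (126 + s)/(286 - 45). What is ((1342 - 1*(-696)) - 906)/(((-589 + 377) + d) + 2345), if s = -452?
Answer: 272812/513075 ≈ 0.53172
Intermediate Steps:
d = -978/241 (d = 3*((126 - 452)/(286 - 45)) = 3*(-326/241) = -978/241 ≈ -4.0581)
((1342 - 1*(-696)) - 906)/(((-589 + 377) + d) + 2345) = ((1342 - 1*(-696)) - 906)/(((-589 + 377) - 978/241) + 2345) = ((1342 + 696) - 906)/((-212 - 978/241) + 2345) = (2038 - 906)/(-52070/241 + 2345) = 1132/(513075/241) = 1132*(241/513075) = 272812/513075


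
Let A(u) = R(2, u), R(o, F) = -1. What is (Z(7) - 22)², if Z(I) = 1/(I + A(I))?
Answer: 17161/36 ≈ 476.69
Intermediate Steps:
A(u) = -1
Z(I) = 1/(-1 + I) (Z(I) = 1/(I - 1) = 1/(-1 + I))
(Z(7) - 22)² = (1/(-1 + 7) - 22)² = (1/6 - 22)² = (⅙ - 22)² = (-131/6)² = 17161/36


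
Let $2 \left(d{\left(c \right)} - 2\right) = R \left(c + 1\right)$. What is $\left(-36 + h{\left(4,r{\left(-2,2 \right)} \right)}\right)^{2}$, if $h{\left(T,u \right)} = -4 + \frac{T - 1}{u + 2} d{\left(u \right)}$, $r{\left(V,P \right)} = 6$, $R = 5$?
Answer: $\frac{273529}{256} \approx 1068.5$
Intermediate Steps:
$d{\left(c \right)} = \frac{9}{2} + \frac{5 c}{2}$ ($d{\left(c \right)} = 2 + \frac{5 \left(c + 1\right)}{2} = 2 + \frac{5 \left(1 + c\right)}{2} = 2 + \frac{5 + 5 c}{2} = 2 + \left(\frac{5}{2} + \frac{5 c}{2}\right) = \frac{9}{2} + \frac{5 c}{2}$)
$h{\left(T,u \right)} = -4 + \frac{\left(-1 + T\right) \left(\frac{9}{2} + \frac{5 u}{2}\right)}{2 + u}$ ($h{\left(T,u \right)} = -4 + \frac{T - 1}{u + 2} \left(\frac{9}{2} + \frac{5 u}{2}\right) = -4 + \frac{-1 + T}{2 + u} \left(\frac{9}{2} + \frac{5 u}{2}\right) = -4 + \frac{\left(-1 + T\right) \left(\frac{9}{2} + \frac{5 u}{2}\right)}{2 + u}$)
$\left(-36 + h{\left(4,r{\left(-2,2 \right)} \right)}\right)^{2} = \left(-36 + \frac{-25 - 78 + 4 \left(9 + 5 \cdot 6\right)}{2 \left(2 + 6\right)}\right)^{2} = \left(-36 + \frac{-25 - 78 + 4 \left(9 + 30\right)}{2 \cdot 8}\right)^{2} = \left(-36 + \frac{1}{2} \cdot \frac{1}{8} \left(-25 - 78 + 4 \cdot 39\right)\right)^{2} = \left(-36 + \frac{1}{2} \cdot \frac{1}{8} \left(-25 - 78 + 156\right)\right)^{2} = \left(-36 + \frac{1}{2} \cdot \frac{1}{8} \cdot 53\right)^{2} = \left(-36 + \frac{53}{16}\right)^{2} = \left(- \frac{523}{16}\right)^{2} = \frac{273529}{256}$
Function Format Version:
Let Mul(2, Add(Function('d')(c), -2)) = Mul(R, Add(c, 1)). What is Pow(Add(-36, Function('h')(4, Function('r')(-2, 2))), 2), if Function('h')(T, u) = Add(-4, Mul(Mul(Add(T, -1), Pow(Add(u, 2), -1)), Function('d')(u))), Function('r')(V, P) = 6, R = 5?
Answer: Rational(273529, 256) ≈ 1068.5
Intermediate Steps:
Function('d')(c) = Add(Rational(9, 2), Mul(Rational(5, 2), c)) (Function('d')(c) = Add(2, Mul(Rational(1, 2), Mul(5, Add(c, 1)))) = Add(2, Mul(Rational(1, 2), Mul(5, Add(1, c)))) = Add(2, Mul(Rational(1, 2), Add(5, Mul(5, c)))) = Add(2, Add(Rational(5, 2), Mul(Rational(5, 2), c))) = Add(Rational(9, 2), Mul(Rational(5, 2), c)))
Function('h')(T, u) = Add(-4, Mul(Pow(Add(2, u), -1), Add(-1, T), Add(Rational(9, 2), Mul(Rational(5, 2), u)))) (Function('h')(T, u) = Add(-4, Mul(Mul(Add(T, -1), Pow(Add(u, 2), -1)), Add(Rational(9, 2), Mul(Rational(5, 2), u)))) = Add(-4, Mul(Mul(Add(-1, T), Pow(Add(2, u), -1)), Add(Rational(9, 2), Mul(Rational(5, 2), u)))) = Add(-4, Mul(Mul(Pow(Add(2, u), -1), Add(-1, T)), Add(Rational(9, 2), Mul(Rational(5, 2), u)))) = Add(-4, Mul(Pow(Add(2, u), -1), Add(-1, T), Add(Rational(9, 2), Mul(Rational(5, 2), u)))))
Pow(Add(-36, Function('h')(4, Function('r')(-2, 2))), 2) = Pow(Add(-36, Mul(Rational(1, 2), Pow(Add(2, 6), -1), Add(-25, Mul(-13, 6), Mul(4, Add(9, Mul(5, 6)))))), 2) = Pow(Add(-36, Mul(Rational(1, 2), Pow(8, -1), Add(-25, -78, Mul(4, Add(9, 30))))), 2) = Pow(Add(-36, Mul(Rational(1, 2), Rational(1, 8), Add(-25, -78, Mul(4, 39)))), 2) = Pow(Add(-36, Mul(Rational(1, 2), Rational(1, 8), Add(-25, -78, 156))), 2) = Pow(Add(-36, Mul(Rational(1, 2), Rational(1, 8), 53)), 2) = Pow(Add(-36, Rational(53, 16)), 2) = Pow(Rational(-523, 16), 2) = Rational(273529, 256)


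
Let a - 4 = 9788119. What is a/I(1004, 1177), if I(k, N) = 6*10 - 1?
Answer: 9788123/59 ≈ 1.6590e+5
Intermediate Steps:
I(k, N) = 59 (I(k, N) = 60 - 1 = 59)
a = 9788123 (a = 4 + 9788119 = 9788123)
a/I(1004, 1177) = 9788123/59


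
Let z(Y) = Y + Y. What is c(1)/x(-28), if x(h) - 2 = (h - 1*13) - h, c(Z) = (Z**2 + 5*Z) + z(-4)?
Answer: 2/11 ≈ 0.18182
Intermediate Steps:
z(Y) = 2*Y
c(Z) = -8 + Z**2 + 5*Z (c(Z) = (Z**2 + 5*Z) + 2*(-4) = (Z**2 + 5*Z) - 8 = -8 + Z**2 + 5*Z)
x(h) = -11 (x(h) = 2 + ((h - 1*13) - h) = 2 + ((h - 13) - h) = 2 + ((-13 + h) - h) = 2 - 13 = -11)
c(1)/x(-28) = (-8 + 1**2 + 5*1)/(-11) = (-8 + 1 + 5)*(-1/11) = -2*(-1/11) = 2/11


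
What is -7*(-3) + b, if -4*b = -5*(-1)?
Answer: 79/4 ≈ 19.750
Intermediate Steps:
b = -5/4 (b = -(-5)*(-1)/4 = -¼*5 = -5/4 ≈ -1.2500)
-7*(-3) + b = -7*(-3) - 5/4 = 21 - 5/4 = 79/4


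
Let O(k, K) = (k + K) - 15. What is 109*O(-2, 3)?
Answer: -1526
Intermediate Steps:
O(k, K) = -15 + K + k (O(k, K) = (K + k) - 15 = -15 + K + k)
109*O(-2, 3) = 109*(-15 + 3 - 2) = 109*(-14) = -1526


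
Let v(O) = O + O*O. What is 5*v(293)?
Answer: 430710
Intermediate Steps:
v(O) = O + O**2
5*v(293) = 5*(293*(1 + 293)) = 5*(293*294) = 5*86142 = 430710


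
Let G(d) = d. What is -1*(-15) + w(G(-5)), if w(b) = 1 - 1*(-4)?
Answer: 20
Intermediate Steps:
w(b) = 5 (w(b) = 1 + 4 = 5)
-1*(-15) + w(G(-5)) = -1*(-15) + 5 = 15 + 5 = 20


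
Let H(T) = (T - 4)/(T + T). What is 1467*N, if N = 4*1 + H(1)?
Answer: 7335/2 ≈ 3667.5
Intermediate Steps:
H(T) = (-4 + T)/(2*T) (H(T) = (-4 + T)/((2*T)) = (-4 + T)*(1/(2*T)) = (-4 + T)/(2*T))
N = 5/2 (N = 4*1 + (1/2)*(-4 + 1)/1 = 4 + (1/2)*1*(-3) = 4 - 3/2 = 5/2 ≈ 2.5000)
1467*N = 1467*(5/2) = 7335/2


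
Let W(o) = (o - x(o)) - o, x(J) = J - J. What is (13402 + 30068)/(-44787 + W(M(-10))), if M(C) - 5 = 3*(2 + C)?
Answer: -14490/14929 ≈ -0.97059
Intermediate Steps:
x(J) = 0
M(C) = 11 + 3*C (M(C) = 5 + 3*(2 + C) = 5 + (6 + 3*C) = 11 + 3*C)
W(o) = 0 (W(o) = (o - 1*0) - o = (o + 0) - o = o - o = 0)
(13402 + 30068)/(-44787 + W(M(-10))) = (13402 + 30068)/(-44787 + 0) = 43470/(-44787) = 43470*(-1/44787) = -14490/14929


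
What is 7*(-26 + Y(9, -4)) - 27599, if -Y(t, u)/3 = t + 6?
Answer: -28096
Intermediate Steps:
Y(t, u) = -18 - 3*t (Y(t, u) = -3*(t + 6) = -3*(6 + t) = -18 - 3*t)
7*(-26 + Y(9, -4)) - 27599 = 7*(-26 + (-18 - 3*9)) - 27599 = 7*(-26 + (-18 - 27)) - 27599 = 7*(-26 - 45) - 27599 = 7*(-71) - 27599 = -497 - 27599 = -28096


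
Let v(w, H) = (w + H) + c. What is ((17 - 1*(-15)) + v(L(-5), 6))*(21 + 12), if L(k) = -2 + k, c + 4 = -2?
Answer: 825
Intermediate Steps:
c = -6 (c = -4 - 2 = -6)
v(w, H) = -6 + H + w (v(w, H) = (w + H) - 6 = (H + w) - 6 = -6 + H + w)
((17 - 1*(-15)) + v(L(-5), 6))*(21 + 12) = ((17 - 1*(-15)) + (-6 + 6 + (-2 - 5)))*(21 + 12) = ((17 + 15) + (-6 + 6 - 7))*33 = (32 - 7)*33 = 25*33 = 825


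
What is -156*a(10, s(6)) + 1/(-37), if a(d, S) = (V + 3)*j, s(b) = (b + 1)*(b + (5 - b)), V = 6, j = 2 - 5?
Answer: 155843/37 ≈ 4212.0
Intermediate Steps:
j = -3
s(b) = 5 + 5*b (s(b) = (1 + b)*5 = 5 + 5*b)
a(d, S) = -27 (a(d, S) = (6 + 3)*(-3) = 9*(-3) = -27)
-156*a(10, s(6)) + 1/(-37) = -156*(-27) + 1/(-37) = 4212 - 1/37 = 155843/37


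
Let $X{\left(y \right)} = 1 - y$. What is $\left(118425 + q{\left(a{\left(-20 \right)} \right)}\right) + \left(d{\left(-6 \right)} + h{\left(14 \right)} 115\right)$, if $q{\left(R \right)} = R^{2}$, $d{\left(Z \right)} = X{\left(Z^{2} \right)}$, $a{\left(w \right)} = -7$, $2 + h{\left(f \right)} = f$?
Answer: $119819$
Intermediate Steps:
$h{\left(f \right)} = -2 + f$
$d{\left(Z \right)} = 1 - Z^{2}$
$\left(118425 + q{\left(a{\left(-20 \right)} \right)}\right) + \left(d{\left(-6 \right)} + h{\left(14 \right)} 115\right) = \left(118425 + \left(-7\right)^{2}\right) + \left(\left(1 - \left(-6\right)^{2}\right) + \left(-2 + 14\right) 115\right) = \left(118425 + 49\right) + \left(\left(1 - 36\right) + 12 \cdot 115\right) = 118474 + \left(\left(1 - 36\right) + 1380\right) = 118474 + \left(-35 + 1380\right) = 118474 + 1345 = 119819$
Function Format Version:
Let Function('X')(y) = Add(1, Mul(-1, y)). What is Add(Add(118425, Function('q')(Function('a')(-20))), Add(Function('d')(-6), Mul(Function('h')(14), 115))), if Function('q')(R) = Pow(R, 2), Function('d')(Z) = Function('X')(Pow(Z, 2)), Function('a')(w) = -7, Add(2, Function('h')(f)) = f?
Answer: 119819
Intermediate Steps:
Function('h')(f) = Add(-2, f)
Function('d')(Z) = Add(1, Mul(-1, Pow(Z, 2)))
Add(Add(118425, Function('q')(Function('a')(-20))), Add(Function('d')(-6), Mul(Function('h')(14), 115))) = Add(Add(118425, Pow(-7, 2)), Add(Add(1, Mul(-1, Pow(-6, 2))), Mul(Add(-2, 14), 115))) = Add(Add(118425, 49), Add(Add(1, Mul(-1, 36)), Mul(12, 115))) = Add(118474, Add(Add(1, -36), 1380)) = Add(118474, Add(-35, 1380)) = Add(118474, 1345) = 119819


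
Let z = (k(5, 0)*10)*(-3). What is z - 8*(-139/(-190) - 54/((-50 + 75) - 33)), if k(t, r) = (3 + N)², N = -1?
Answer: -17086/95 ≈ -179.85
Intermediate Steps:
k(t, r) = 4 (k(t, r) = (3 - 1)² = 2² = 4)
z = -120 (z = (4*10)*(-3) = 40*(-3) = -120)
z - 8*(-139/(-190) - 54/((-50 + 75) - 33)) = -120 - 8*(-139/(-190) - 54/((-50 + 75) - 33)) = -120 - 8*(-139*(-1/190) - 54/(25 - 33)) = -120 - 8*(139/190 - 54/(-8)) = -120 - 8*(139/190 - 54*(-⅛)) = -120 - 8*(139/190 + 27/4) = -120 - 8*2843/380 = -120 - 1*5686/95 = -120 - 5686/95 = -17086/95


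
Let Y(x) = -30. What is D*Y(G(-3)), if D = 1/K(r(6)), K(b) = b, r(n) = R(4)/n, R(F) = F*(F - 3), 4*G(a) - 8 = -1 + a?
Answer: -45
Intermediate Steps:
G(a) = 7/4 + a/4 (G(a) = 2 + (-1 + a)/4 = 2 + (-¼ + a/4) = 7/4 + a/4)
R(F) = F*(-3 + F)
r(n) = 4/n (r(n) = (4*(-3 + 4))/n = (4*1)/n = 4/n)
D = 3/2 (D = 1/(4/6) = 1/(4*(⅙)) = 1/(⅔) = 3/2 ≈ 1.5000)
D*Y(G(-3)) = (3/2)*(-30) = -45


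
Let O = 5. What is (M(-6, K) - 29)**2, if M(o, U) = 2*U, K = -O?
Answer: 1521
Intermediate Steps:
K = -5 (K = -1*5 = -5)
(M(-6, K) - 29)**2 = (2*(-5) - 29)**2 = (-10 - 29)**2 = (-39)**2 = 1521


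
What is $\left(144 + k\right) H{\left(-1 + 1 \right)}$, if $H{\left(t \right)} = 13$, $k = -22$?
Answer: $1586$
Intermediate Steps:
$\left(144 + k\right) H{\left(-1 + 1 \right)} = \left(144 - 22\right) 13 = 122 \cdot 13 = 1586$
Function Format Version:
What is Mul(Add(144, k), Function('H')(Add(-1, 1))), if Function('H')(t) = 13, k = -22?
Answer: 1586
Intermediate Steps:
Mul(Add(144, k), Function('H')(Add(-1, 1))) = Mul(Add(144, -22), 13) = Mul(122, 13) = 1586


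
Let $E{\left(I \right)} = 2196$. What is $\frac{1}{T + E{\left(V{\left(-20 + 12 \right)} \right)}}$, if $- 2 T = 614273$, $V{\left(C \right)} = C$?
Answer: $- \frac{2}{609881} \approx -3.2793 \cdot 10^{-6}$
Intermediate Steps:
$T = - \frac{614273}{2}$ ($T = \left(- \frac{1}{2}\right) 614273 = - \frac{614273}{2} \approx -3.0714 \cdot 10^{5}$)
$\frac{1}{T + E{\left(V{\left(-20 + 12 \right)} \right)}} = \frac{1}{- \frac{614273}{2} + 2196} = \frac{1}{- \frac{609881}{2}} = - \frac{2}{609881}$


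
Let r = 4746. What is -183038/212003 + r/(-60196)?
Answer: -6012160843/6380866294 ≈ -0.94222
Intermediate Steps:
-183038/212003 + r/(-60196) = -183038/212003 + 4746/(-60196) = -183038*1/212003 + 4746*(-1/60196) = -183038/212003 - 2373/30098 = -6012160843/6380866294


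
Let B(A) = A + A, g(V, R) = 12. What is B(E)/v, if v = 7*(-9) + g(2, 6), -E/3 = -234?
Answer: -468/17 ≈ -27.529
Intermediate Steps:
E = 702 (E = -3*(-234) = 702)
B(A) = 2*A
v = -51 (v = 7*(-9) + 12 = -63 + 12 = -51)
B(E)/v = (2*702)/(-51) = 1404*(-1/51) = -468/17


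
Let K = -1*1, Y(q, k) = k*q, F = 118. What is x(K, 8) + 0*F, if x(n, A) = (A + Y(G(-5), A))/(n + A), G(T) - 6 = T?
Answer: 16/7 ≈ 2.2857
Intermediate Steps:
G(T) = 6 + T
K = -1
x(n, A) = 2*A/(A + n) (x(n, A) = (A + A*(6 - 5))/(n + A) = (A + A*1)/(A + n) = (A + A)/(A + n) = (2*A)/(A + n) = 2*A/(A + n))
x(K, 8) + 0*F = 2*8/(8 - 1) + 0*118 = 2*8/7 + 0 = 2*8*(⅐) + 0 = 16/7 + 0 = 16/7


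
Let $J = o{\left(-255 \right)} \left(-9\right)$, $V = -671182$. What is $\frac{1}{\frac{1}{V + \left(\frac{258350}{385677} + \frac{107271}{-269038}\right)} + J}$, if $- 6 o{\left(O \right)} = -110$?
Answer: $- \frac{69643003323044299}{11491095652064078061} \approx -0.0060606$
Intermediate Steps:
$o{\left(O \right)} = \frac{55}{3}$ ($o{\left(O \right)} = \left(- \frac{1}{6}\right) \left(-110\right) = \frac{55}{3}$)
$J = -165$ ($J = \frac{55}{3} \left(-9\right) = -165$)
$\frac{1}{\frac{1}{V + \left(\frac{258350}{385677} + \frac{107271}{-269038}\right)} + J} = \frac{1}{\frac{1}{-671182 + \left(\frac{258350}{385677} + \frac{107271}{-269038}\right)} - 165} = \frac{1}{\frac{1}{-671182 + \left(258350 \cdot \frac{1}{385677} + 107271 \left(- \frac{1}{269038}\right)\right)} - 165} = \frac{1}{\frac{1}{-671182 + \left(\frac{258350}{385677} - \frac{107271}{269038}\right)} - 165} = \frac{1}{\frac{1}{-671182 + \frac{28134009833}{103761768726}} - 165} = \frac{1}{\frac{1}{- \frac{69643003323044299}{103761768726}} - 165} = \frac{1}{- \frac{103761768726}{69643003323044299} - 165} = \frac{1}{- \frac{11491095652064078061}{69643003323044299}} = - \frac{69643003323044299}{11491095652064078061}$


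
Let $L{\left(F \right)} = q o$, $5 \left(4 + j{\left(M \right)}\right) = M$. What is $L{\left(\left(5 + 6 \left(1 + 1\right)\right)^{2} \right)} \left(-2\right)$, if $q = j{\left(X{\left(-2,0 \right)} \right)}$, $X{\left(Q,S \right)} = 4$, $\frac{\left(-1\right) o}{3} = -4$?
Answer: $\frac{384}{5} \approx 76.8$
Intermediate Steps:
$o = 12$ ($o = \left(-3\right) \left(-4\right) = 12$)
$j{\left(M \right)} = -4 + \frac{M}{5}$
$q = - \frac{16}{5}$ ($q = -4 + \frac{1}{5} \cdot 4 = -4 + \frac{4}{5} = - \frac{16}{5} \approx -3.2$)
$L{\left(F \right)} = - \frac{192}{5}$ ($L{\left(F \right)} = \left(- \frac{16}{5}\right) 12 = - \frac{192}{5}$)
$L{\left(\left(5 + 6 \left(1 + 1\right)\right)^{2} \right)} \left(-2\right) = \left(- \frac{192}{5}\right) \left(-2\right) = \frac{384}{5}$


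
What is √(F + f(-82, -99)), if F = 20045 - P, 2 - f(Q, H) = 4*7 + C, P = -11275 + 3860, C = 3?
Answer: √27431 ≈ 165.62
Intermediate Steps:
P = -7415
f(Q, H) = -29 (f(Q, H) = 2 - (4*7 + 3) = 2 - (28 + 3) = 2 - 1*31 = 2 - 31 = -29)
F = 27460 (F = 20045 - 1*(-7415) = 20045 + 7415 = 27460)
√(F + f(-82, -99)) = √(27460 - 29) = √27431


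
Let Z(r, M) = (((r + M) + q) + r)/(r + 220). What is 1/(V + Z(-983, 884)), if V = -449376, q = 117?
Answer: -763/342872923 ≈ -2.2253e-6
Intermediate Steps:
Z(r, M) = (117 + M + 2*r)/(220 + r) (Z(r, M) = (((r + M) + 117) + r)/(r + 220) = (((M + r) + 117) + r)/(220 + r) = ((117 + M + r) + r)/(220 + r) = (117 + M + 2*r)/(220 + r))
1/(V + Z(-983, 884)) = 1/(-449376 + (117 + 884 + 2*(-983))/(220 - 983)) = 1/(-449376 + (117 + 884 - 1966)/(-763)) = 1/(-449376 - 1/763*(-965)) = 1/(-449376 + 965/763) = 1/(-342872923/763) = -763/342872923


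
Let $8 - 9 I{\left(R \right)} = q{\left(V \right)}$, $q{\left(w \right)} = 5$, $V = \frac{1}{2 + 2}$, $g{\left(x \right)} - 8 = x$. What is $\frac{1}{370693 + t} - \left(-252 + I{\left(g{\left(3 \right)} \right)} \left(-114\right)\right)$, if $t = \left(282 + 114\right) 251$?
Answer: $\frac{136325811}{470089} \approx 290.0$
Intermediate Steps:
$g{\left(x \right)} = 8 + x$
$V = \frac{1}{4} \approx 0.25$
$t = 99396$ ($t = 396 \cdot 251 = 99396$)
$I{\left(R \right)} = \frac{1}{3}$ ($I{\left(R \right)} = \frac{8}{9} - \frac{5}{9} = \frac{1}{3}$)
$\frac{1}{370693 + t} - \left(-252 + I{\left(g{\left(3 \right)} \right)} \left(-114\right)\right) = \frac{1}{370693 + 99396} - \left(-252 + \frac{1}{3} \left(-114\right)\right) = \frac{1}{470089} - \left(-252 - 38\right) = \frac{1}{470089} - -290 = \frac{1}{470089} + 290 = \frac{136325811}{470089}$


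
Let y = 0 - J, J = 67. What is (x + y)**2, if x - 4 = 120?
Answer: 3249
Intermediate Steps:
x = 124 (x = 4 + 120 = 124)
y = -67 (y = 0 - 1*67 = 0 - 67 = -67)
(x + y)**2 = (124 - 67)**2 = 57**2 = 3249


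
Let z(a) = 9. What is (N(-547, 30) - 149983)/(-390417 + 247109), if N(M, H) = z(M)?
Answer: 6817/6514 ≈ 1.0465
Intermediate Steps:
N(M, H) = 9
(N(-547, 30) - 149983)/(-390417 + 247109) = (9 - 149983)/(-390417 + 247109) = -149974/(-143308) = -149974*(-1/143308) = 6817/6514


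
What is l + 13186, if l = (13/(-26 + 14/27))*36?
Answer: 2264833/172 ≈ 13168.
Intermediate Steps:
l = -3159/172 (l = (13/(-26 + 14*(1/27)))*36 = (13/(-26 + 14/27))*36 = (13/(-688/27))*36 = (13*(-27/688))*36 = -351/688*36 = -3159/172 ≈ -18.366)
l + 13186 = -3159/172 + 13186 = 2264833/172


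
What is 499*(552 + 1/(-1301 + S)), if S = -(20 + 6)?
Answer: 365518997/1327 ≈ 2.7545e+5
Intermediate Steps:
S = -26 (S = -1*26 = -26)
499*(552 + 1/(-1301 + S)) = 499*(552 + 1/(-1301 - 26)) = 499*(552 + 1/(-1327)) = 499*(552 - 1/1327) = 499*(732503/1327) = 365518997/1327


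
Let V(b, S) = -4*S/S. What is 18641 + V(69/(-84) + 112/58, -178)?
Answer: 18637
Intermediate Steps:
V(b, S) = -4 (V(b, S) = -4*1 = -4)
18641 + V(69/(-84) + 112/58, -178) = 18641 - 4 = 18637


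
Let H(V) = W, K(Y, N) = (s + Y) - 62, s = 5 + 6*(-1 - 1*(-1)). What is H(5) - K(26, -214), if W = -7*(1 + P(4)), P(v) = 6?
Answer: -18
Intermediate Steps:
s = 5 (s = 5 + 6*(-1 + 1) = 5 + 6*0 = 5 + 0 = 5)
K(Y, N) = -57 + Y (K(Y, N) = (5 + Y) - 62 = -57 + Y)
W = -49 (W = -7*(1 + 6) = -7*7 = -49)
H(V) = -49
H(5) - K(26, -214) = -49 - (-57 + 26) = -49 - 1*(-31) = -49 + 31 = -18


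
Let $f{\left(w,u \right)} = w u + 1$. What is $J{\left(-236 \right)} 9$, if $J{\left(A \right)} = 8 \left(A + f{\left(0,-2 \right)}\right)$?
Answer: $-16920$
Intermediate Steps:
$f{\left(w,u \right)} = 1 + u w$ ($f{\left(w,u \right)} = u w + 1 = 1 + u w$)
$J{\left(A \right)} = 8 + 8 A$ ($J{\left(A \right)} = 8 \left(A + \left(1 - 0\right)\right) = 8 \left(A + \left(1 + 0\right)\right) = 8 \left(A + 1\right) = 8 \left(1 + A\right) = 8 + 8 A$)
$J{\left(-236 \right)} 9 = \left(8 + 8 \left(-236\right)\right) 9 = \left(8 - 1888\right) 9 = \left(-1880\right) 9 = -16920$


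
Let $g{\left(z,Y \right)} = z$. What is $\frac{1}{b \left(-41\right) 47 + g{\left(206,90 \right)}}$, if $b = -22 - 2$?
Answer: $\frac{1}{46454} \approx 2.1527 \cdot 10^{-5}$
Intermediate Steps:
$b = -24$ ($b = -22 - 2 = -24$)
$\frac{1}{b \left(-41\right) 47 + g{\left(206,90 \right)}} = \frac{1}{\left(-24\right) \left(-41\right) 47 + 206} = \frac{1}{984 \cdot 47 + 206} = \frac{1}{46248 + 206} = \frac{1}{46454}$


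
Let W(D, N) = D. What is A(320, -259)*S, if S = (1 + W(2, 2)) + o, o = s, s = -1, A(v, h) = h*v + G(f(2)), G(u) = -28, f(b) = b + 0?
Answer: -165816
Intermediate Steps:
f(b) = b
A(v, h) = -28 + h*v (A(v, h) = h*v - 28 = -28 + h*v)
o = -1
S = 2 (S = (1 + 2) - 1 = 3 - 1 = 2)
A(320, -259)*S = (-28 - 259*320)*2 = (-28 - 82880)*2 = -82908*2 = -165816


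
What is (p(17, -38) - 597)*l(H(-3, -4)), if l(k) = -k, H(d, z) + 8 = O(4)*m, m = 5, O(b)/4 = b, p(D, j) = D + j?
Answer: 44496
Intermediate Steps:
O(b) = 4*b
H(d, z) = 72 (H(d, z) = -8 + (4*4)*5 = -8 + 16*5 = -8 + 80 = 72)
(p(17, -38) - 597)*l(H(-3, -4)) = ((17 - 38) - 597)*(-1*72) = (-21 - 597)*(-72) = -618*(-72) = 44496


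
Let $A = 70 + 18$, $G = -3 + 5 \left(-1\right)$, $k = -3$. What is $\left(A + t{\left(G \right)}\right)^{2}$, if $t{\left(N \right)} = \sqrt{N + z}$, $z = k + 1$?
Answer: $\left(88 + i \sqrt{10}\right)^{2} \approx 7734.0 + 556.56 i$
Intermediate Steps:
$G = -8$ ($G = -3 - 5 = -8$)
$z = -2$ ($z = -3 + 1 = -2$)
$t{\left(N \right)} = \sqrt{-2 + N}$ ($t{\left(N \right)} = \sqrt{N - 2} = \sqrt{-2 + N}$)
$A = 88$
$\left(A + t{\left(G \right)}\right)^{2} = \left(88 + \sqrt{-2 - 8}\right)^{2} = \left(88 + \sqrt{-10}\right)^{2} = \left(88 + i \sqrt{10}\right)^{2}$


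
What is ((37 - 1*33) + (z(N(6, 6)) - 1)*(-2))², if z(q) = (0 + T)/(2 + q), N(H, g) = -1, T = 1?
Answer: 16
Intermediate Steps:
z(q) = 1/(2 + q) (z(q) = (0 + 1)/(2 + q) = 1/(2 + q))
((37 - 1*33) + (z(N(6, 6)) - 1)*(-2))² = ((37 - 1*33) + (1/(2 - 1) - 1)*(-2))² = ((37 - 33) + (1/1 - 1)*(-2))² = (4 + (1 - 1)*(-2))² = (4 + 0*(-2))² = (4 + 0)² = 4² = 16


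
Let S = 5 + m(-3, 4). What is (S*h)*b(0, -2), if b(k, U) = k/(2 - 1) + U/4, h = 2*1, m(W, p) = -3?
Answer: -2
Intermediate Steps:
h = 2
S = 2 (S = 5 - 3 = 2)
b(k, U) = k + U/4 (b(k, U) = k/1 + U*(¼) = k*1 + U/4 = k + U/4)
(S*h)*b(0, -2) = (2*2)*(0 + (¼)*(-2)) = 4*(0 - ½) = 4*(-½) = -2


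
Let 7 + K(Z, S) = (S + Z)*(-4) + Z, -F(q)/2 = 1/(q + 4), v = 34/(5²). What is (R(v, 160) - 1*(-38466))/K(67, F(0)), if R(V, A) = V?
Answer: -480842/2575 ≈ -186.73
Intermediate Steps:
v = 34/25 ≈ 1.3600
F(q) = -2/(4 + q) (F(q) = -2/(q + 4) = -2/(4 + q))
K(Z, S) = -7 - 4*S - 3*Z (K(Z, S) = -7 + ((S + Z)*(-4) + Z) = -7 + ((-4*S - 4*Z) + Z) = -7 + (-4*S - 3*Z) = -7 - 4*S - 3*Z)
(R(v, 160) - 1*(-38466))/K(67, F(0)) = (34/25 - 1*(-38466))/(-7 - (-8)/(4 + 0) - 3*67) = (34/25 + 38466)/(-7 - (-8)/4 - 201) = 961684/(25*(-7 - (-8)/4 - 201)) = 961684/(25*(-7 - 4*(-½) - 201)) = 961684/(25*(-7 + 2 - 201)) = (961684/25)/(-206) = (961684/25)*(-1/206) = -480842/2575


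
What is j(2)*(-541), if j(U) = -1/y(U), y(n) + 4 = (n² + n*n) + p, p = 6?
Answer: 541/10 ≈ 54.100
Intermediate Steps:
y(n) = 2 + 2*n² (y(n) = -4 + ((n² + n*n) + 6) = -4 + ((n² + n²) + 6) = -4 + (2*n² + 6) = -4 + (6 + 2*n²) = 2 + 2*n²)
j(U) = -1/(2 + 2*U²)
j(2)*(-541) = -1/(2 + 2*2²)*(-541) = -1/(2 + 2*4)*(-541) = -1/(2 + 8)*(-541) = -1/10*(-541) = -1*⅒*(-541) = -⅒*(-541) = 541/10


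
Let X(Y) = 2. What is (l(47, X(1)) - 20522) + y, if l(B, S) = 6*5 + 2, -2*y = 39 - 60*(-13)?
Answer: -41799/2 ≈ -20900.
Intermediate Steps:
y = -819/2 (y = -(39 - 60*(-13))/2 = -(39 + 780)/2 = -½*819 = -819/2 ≈ -409.50)
l(B, S) = 32 (l(B, S) = 30 + 2 = 32)
(l(47, X(1)) - 20522) + y = (32 - 20522) - 819/2 = -20490 - 819/2 = -41799/2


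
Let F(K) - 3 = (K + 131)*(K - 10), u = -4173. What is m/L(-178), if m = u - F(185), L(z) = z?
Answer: 29738/89 ≈ 334.13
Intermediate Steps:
F(K) = 3 + (-10 + K)*(131 + K) (F(K) = 3 + (K + 131)*(K - 10) = 3 + (131 + K)*(-10 + K) = 3 + (-10 + K)*(131 + K))
m = -59476 (m = -4173 - (-1307 + 185² + 121*185) = -4173 - (-1307 + 34225 + 22385) = -4173 - 1*55303 = -4173 - 55303 = -59476)
m/L(-178) = -59476/(-178) = -59476*(-1/178) = 29738/89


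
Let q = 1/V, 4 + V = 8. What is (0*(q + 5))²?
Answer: 0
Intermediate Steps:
V = 4 (V = -4 + 8 = 4)
q = ¼ (q = 1/4 = ¼ ≈ 0.25000)
(0*(q + 5))² = (0*(¼ + 5))² = (0*(21/4))² = 0² = 0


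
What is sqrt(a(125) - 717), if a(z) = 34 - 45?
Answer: 2*I*sqrt(182) ≈ 26.981*I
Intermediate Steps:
a(z) = -11
sqrt(a(125) - 717) = sqrt(-11 - 717) = sqrt(-728) = 2*I*sqrt(182)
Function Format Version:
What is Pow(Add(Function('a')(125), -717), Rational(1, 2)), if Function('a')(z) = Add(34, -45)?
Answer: Mul(2, I, Pow(182, Rational(1, 2))) ≈ Mul(26.981, I)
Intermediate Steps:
Function('a')(z) = -11
Pow(Add(Function('a')(125), -717), Rational(1, 2)) = Pow(Add(-11, -717), Rational(1, 2)) = Pow(-728, Rational(1, 2)) = Mul(2, I, Pow(182, Rational(1, 2)))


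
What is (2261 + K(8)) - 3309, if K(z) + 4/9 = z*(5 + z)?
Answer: -8500/9 ≈ -944.44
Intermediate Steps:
K(z) = -4/9 + z*(5 + z)
(2261 + K(8)) - 3309 = (2261 + (-4/9 + 8² + 5*8)) - 3309 = (2261 + (-4/9 + 64 + 40)) - 3309 = (2261 + 932/9) - 3309 = 21281/9 - 3309 = -8500/9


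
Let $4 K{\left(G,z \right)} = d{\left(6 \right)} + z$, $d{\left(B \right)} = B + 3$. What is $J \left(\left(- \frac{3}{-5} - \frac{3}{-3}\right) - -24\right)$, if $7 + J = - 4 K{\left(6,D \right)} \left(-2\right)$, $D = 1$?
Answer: $\frac{1664}{5} \approx 332.8$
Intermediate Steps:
$d{\left(B \right)} = 3 + B$
$K{\left(G,z \right)} = \frac{9}{4} + \frac{z}{4}$ ($K{\left(G,z \right)} = \frac{\left(3 + 6\right) + z}{4} = \frac{9 + z}{4} = \frac{9}{4} + \frac{z}{4}$)
$J = 13$ ($J = -7 + - 4 \left(\frac{9}{4} + \frac{1}{4} \cdot 1\right) \left(-2\right) = -7 + - 4 \left(\frac{9}{4} + \frac{1}{4}\right) \left(-2\right) = -7 + \left(-4\right) \frac{5}{2} \left(-2\right) = -7 - -20 = -7 + 20 = 13$)
$J \left(\left(- \frac{3}{-5} - \frac{3}{-3}\right) - -24\right) = 13 \left(\left(- \frac{3}{-5} - \frac{3}{-3}\right) - -24\right) = 13 \left(\left(\left(-3\right) \left(- \frac{1}{5}\right) - -1\right) + 24\right) = 13 \left(\left(\frac{3}{5} + 1\right) + 24\right) = 13 \left(\frac{8}{5} + 24\right) = 13 \cdot \frac{128}{5} = \frac{1664}{5}$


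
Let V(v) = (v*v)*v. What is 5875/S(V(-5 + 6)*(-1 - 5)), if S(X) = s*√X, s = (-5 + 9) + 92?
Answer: -5875*I*√6/576 ≈ -24.984*I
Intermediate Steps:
V(v) = v³ (V(v) = v²*v = v³)
s = 96 (s = 4 + 92 = 96)
S(X) = 96*√X
5875/S(V(-5 + 6)*(-1 - 5)) = 5875/((96*√((-5 + 6)³*(-1 - 5)))) = 5875/((96*√(1³*(-6)))) = 5875/((96*√(1*(-6)))) = 5875/((96*√(-6))) = 5875/((96*(I*√6))) = 5875/((96*I*√6)) = 5875*(-I*√6/576) = -5875*I*√6/576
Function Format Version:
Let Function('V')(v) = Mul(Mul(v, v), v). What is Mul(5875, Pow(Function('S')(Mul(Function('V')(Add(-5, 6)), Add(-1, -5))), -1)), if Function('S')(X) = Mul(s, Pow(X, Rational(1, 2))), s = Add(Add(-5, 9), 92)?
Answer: Mul(Rational(-5875, 576), I, Pow(6, Rational(1, 2))) ≈ Mul(-24.984, I)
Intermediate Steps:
Function('V')(v) = Pow(v, 3) (Function('V')(v) = Mul(Pow(v, 2), v) = Pow(v, 3))
s = 96 (s = Add(4, 92) = 96)
Function('S')(X) = Mul(96, Pow(X, Rational(1, 2)))
Mul(5875, Pow(Function('S')(Mul(Function('V')(Add(-5, 6)), Add(-1, -5))), -1)) = Mul(5875, Pow(Mul(96, Pow(Mul(Pow(Add(-5, 6), 3), Add(-1, -5)), Rational(1, 2))), -1)) = Mul(5875, Pow(Mul(96, Pow(Mul(Pow(1, 3), -6), Rational(1, 2))), -1)) = Mul(5875, Pow(Mul(96, Pow(Mul(1, -6), Rational(1, 2))), -1)) = Mul(5875, Pow(Mul(96, Pow(-6, Rational(1, 2))), -1)) = Mul(5875, Pow(Mul(96, Mul(I, Pow(6, Rational(1, 2)))), -1)) = Mul(5875, Pow(Mul(96, I, Pow(6, Rational(1, 2))), -1)) = Mul(5875, Mul(Rational(-1, 576), I, Pow(6, Rational(1, 2)))) = Mul(Rational(-5875, 576), I, Pow(6, Rational(1, 2)))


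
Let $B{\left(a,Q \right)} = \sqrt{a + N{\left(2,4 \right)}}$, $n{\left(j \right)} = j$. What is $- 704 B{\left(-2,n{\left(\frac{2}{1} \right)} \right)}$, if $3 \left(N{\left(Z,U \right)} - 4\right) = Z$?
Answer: $- \frac{1408 \sqrt{6}}{3} \approx -1149.6$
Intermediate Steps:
$N{\left(Z,U \right)} = 4 + \frac{Z}{3}$
$B{\left(a,Q \right)} = \sqrt{\frac{14}{3} + a}$ ($B{\left(a,Q \right)} = \sqrt{a + \left(4 + \frac{1}{3} \cdot 2\right)} = \sqrt{a + \left(4 + \frac{2}{3}\right)} = \sqrt{a + \frac{14}{3}} = \sqrt{\frac{14}{3} + a}$)
$- 704 B{\left(-2,n{\left(\frac{2}{1} \right)} \right)} = - 704 \frac{\sqrt{42 + 9 \left(-2\right)}}{3} = - 704 \frac{\sqrt{42 - 18}}{3} = - 704 \frac{\sqrt{24}}{3} = - 704 \frac{2 \sqrt{6}}{3} = - \frac{1408 \sqrt{6}}{3}$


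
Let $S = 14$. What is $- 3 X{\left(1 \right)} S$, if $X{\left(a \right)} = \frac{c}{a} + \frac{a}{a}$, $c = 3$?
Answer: $-168$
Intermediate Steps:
$X{\left(a \right)} = 1 + \frac{3}{a}$ ($X{\left(a \right)} = \frac{3}{a} + \frac{a}{a} = \frac{3}{a} + 1 = 1 + \frac{3}{a}$)
$- 3 X{\left(1 \right)} S = - 3 \frac{3 + 1}{1} \cdot 14 = - 3 \cdot 1 \cdot 4 \cdot 14 = \left(-3\right) 4 \cdot 14 = \left(-12\right) 14 = -168$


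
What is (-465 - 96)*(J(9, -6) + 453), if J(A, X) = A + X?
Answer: -255816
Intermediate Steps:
(-465 - 96)*(J(9, -6) + 453) = (-465 - 96)*((9 - 6) + 453) = -561*(3 + 453) = -561*456 = -255816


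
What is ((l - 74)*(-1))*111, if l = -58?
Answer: 14652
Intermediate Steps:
((l - 74)*(-1))*111 = ((-58 - 74)*(-1))*111 = -132*(-1)*111 = 132*111 = 14652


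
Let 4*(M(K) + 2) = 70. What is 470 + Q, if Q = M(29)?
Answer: 971/2 ≈ 485.50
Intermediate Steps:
M(K) = 31/2 (M(K) = -2 + (¼)*70 = -2 + 35/2 = 31/2)
Q = 31/2 ≈ 15.500
470 + Q = 470 + 31/2 = 971/2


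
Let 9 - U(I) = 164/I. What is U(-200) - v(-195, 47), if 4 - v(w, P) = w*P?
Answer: -457959/50 ≈ -9159.2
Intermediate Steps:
U(I) = 9 - 164/I
v(w, P) = 4 - P*w (v(w, P) = 4 - w*P = 4 - P*w)
U(-200) - v(-195, 47) = (9 - 164/(-200)) - (4 - 1*47*(-195)) = (9 - 164*(-1/200)) - (4 + 9165) = (9 + 41/50) - 1*9169 = 491/50 - 9169 = -457959/50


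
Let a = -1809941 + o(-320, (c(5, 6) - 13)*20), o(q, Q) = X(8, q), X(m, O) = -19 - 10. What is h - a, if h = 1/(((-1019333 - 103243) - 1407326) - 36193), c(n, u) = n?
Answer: 4644554967149/2566095 ≈ 1.8100e+6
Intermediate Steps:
X(m, O) = -29
o(q, Q) = -29
h = -1/2566095 (h = 1/((-1122576 - 1407326) - 36193) = 1/(-2529902 - 36193) = 1/(-2566095) = -1/2566095 ≈ -3.8970e-7)
a = -1809970 (a = -1809941 - 29 = -1809970)
h - a = -1/2566095 - 1*(-1809970) = -1/2566095 + 1809970 = 4644554967149/2566095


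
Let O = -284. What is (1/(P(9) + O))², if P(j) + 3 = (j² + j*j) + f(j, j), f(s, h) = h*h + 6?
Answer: 1/1444 ≈ 0.00069252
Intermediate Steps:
f(s, h) = 6 + h² (f(s, h) = h² + 6 = 6 + h²)
P(j) = 3 + 3*j² (P(j) = -3 + ((j² + j*j) + (6 + j²)) = -3 + ((j² + j²) + (6 + j²)) = -3 + (2*j² + (6 + j²)) = -3 + (6 + 3*j²) = 3 + 3*j²)
(1/(P(9) + O))² = (1/((3 + 3*9²) - 284))² = (1/((3 + 3*81) - 284))² = (1/((3 + 243) - 284))² = (1/(246 - 284))² = (1/(-38))² = (-1/38)² = 1/1444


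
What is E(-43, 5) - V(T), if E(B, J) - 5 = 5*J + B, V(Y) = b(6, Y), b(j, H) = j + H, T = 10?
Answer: -29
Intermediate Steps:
b(j, H) = H + j
V(Y) = 6 + Y (V(Y) = Y + 6 = 6 + Y)
E(B, J) = 5 + B + 5*J (E(B, J) = 5 + (5*J + B) = 5 + (B + 5*J) = 5 + B + 5*J)
E(-43, 5) - V(T) = (5 - 43 + 5*5) - (6 + 10) = (5 - 43 + 25) - 1*16 = -13 - 16 = -29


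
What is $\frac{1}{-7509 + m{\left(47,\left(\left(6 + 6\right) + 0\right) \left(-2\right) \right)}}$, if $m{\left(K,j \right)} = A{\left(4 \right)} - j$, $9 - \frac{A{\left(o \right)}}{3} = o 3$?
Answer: $- \frac{1}{7494} \approx -0.00013344$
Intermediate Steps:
$A{\left(o \right)} = 27 - 9 o$ ($A{\left(o \right)} = 27 - 3 o 3 = 27 - 3 \cdot 3 o = 27 - 9 o$)
$m{\left(K,j \right)} = -9 - j$ ($m{\left(K,j \right)} = \left(27 - 36\right) - j = -9 - j$)
$\frac{1}{-7509 + m{\left(47,\left(\left(6 + 6\right) + 0\right) \left(-2\right) \right)}} = \frac{1}{-7509 - \left(9 + \left(\left(6 + 6\right) + 0\right) \left(-2\right)\right)} = \frac{1}{-7509 - \left(9 + \left(12 + 0\right) \left(-2\right)\right)} = \frac{1}{-7509 - \left(9 + 12 \left(-2\right)\right)} = \frac{1}{-7509 - -15} = \frac{1}{-7509 + \left(-9 + 24\right)} = \frac{1}{-7509 + 15} = \frac{1}{-7494} = - \frac{1}{7494}$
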